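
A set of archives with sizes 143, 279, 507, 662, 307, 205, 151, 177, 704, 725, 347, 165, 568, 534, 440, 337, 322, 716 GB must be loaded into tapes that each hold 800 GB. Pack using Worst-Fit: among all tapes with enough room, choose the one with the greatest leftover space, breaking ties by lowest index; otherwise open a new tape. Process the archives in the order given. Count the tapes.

tape 1: place 143 GB, 657 GB left
tape 1: place 279 GB, 378 GB left
tape 2: place 507 GB, 293 GB left
tape 3: place 662 GB, 138 GB left
tape 1: place 307 GB, 71 GB left
tape 2: place 205 GB, 88 GB left
tape 4: place 151 GB, 649 GB left
tape 4: place 177 GB, 472 GB left
tape 5: place 704 GB, 96 GB left
tape 6: place 725 GB, 75 GB left
tape 4: place 347 GB, 125 GB left
tape 7: place 165 GB, 635 GB left
tape 7: place 568 GB, 67 GB left
tape 8: place 534 GB, 266 GB left
tape 9: place 440 GB, 360 GB left
tape 9: place 337 GB, 23 GB left
tape 10: place 322 GB, 478 GB left
tape 11: place 716 GB, 84 GB left
Final tapes: [143,279,307] [507,205] [662] [151,177,347] [704] [725] [165,568] [534] [440,337] [322] [716].

11 tapes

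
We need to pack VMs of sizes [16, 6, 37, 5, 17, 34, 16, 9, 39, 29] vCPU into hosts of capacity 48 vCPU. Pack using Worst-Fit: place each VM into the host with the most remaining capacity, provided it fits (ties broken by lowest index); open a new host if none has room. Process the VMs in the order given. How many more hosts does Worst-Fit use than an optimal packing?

Worst-Fit: [16,6,5,17] [37] [34] [16,9] [39] [29] → 6 hosts.
Total size 208 vCPU; any packing needs at least ⌈208/48⌉ = 5 hosts.
An optimal packing achieves that bound: [39,9] [37,6,5] [34] [29,17] [16,16] → 5 hosts.
Excess: 6 − 5 = 1.

1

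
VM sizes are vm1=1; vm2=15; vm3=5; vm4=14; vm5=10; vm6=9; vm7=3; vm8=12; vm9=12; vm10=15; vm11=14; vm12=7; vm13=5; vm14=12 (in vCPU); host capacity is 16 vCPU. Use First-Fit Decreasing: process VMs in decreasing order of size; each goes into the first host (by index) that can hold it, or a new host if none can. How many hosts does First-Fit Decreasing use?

10

Sorted descending: 15, 15, 14, 14, 12, 12, 12, 10, 9, 7, 5, 5, 3, 1.
host 1: place 15 vCPU, 1 vCPU left
host 2: place 15 vCPU, 1 vCPU left
host 3: place 14 vCPU, 2 vCPU left
host 4: place 14 vCPU, 2 vCPU left
host 5: place 12 vCPU, 4 vCPU left
host 6: place 12 vCPU, 4 vCPU left
host 7: place 12 vCPU, 4 vCPU left
host 8: place 10 vCPU, 6 vCPU left
host 9: place 9 vCPU, 7 vCPU left
host 9: place 7 vCPU, 0 vCPU left
host 8: place 5 vCPU, 1 vCPU left
host 10: place 5 vCPU, 11 vCPU left
host 5: place 3 vCPU, 1 vCPU left
host 1: place 1 vCPU, 0 vCPU left
Final hosts: [15,1] [15] [14] [14] [12,3] [12] [12] [10,5] [9,7] [5].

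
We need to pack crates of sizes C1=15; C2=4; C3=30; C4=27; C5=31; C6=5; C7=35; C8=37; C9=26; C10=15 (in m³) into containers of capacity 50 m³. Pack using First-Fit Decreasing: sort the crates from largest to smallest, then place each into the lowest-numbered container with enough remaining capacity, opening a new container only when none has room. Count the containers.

6 containers

Sorted descending: 37, 35, 31, 30, 27, 26, 15, 15, 5, 4.
Put 37 m³ in container 1; 13 m³ remain.
Put 35 m³ in container 2; 15 m³ remain.
Put 31 m³ in container 3; 19 m³ remain.
Put 30 m³ in container 4; 20 m³ remain.
Put 27 m³ in container 5; 23 m³ remain.
Put 26 m³ in container 6; 24 m³ remain.
Put 15 m³ in container 2; 0 m³ remain.
Put 15 m³ in container 3; 4 m³ remain.
Put 5 m³ in container 1; 8 m³ remain.
Put 4 m³ in container 1; 4 m³ remain.
Final containers: [37,5,4] [35,15] [31,15] [30] [27] [26].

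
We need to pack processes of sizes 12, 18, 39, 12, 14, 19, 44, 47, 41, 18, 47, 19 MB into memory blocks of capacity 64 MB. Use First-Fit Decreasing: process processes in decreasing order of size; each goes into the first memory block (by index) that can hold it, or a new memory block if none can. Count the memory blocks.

6 memory blocks

Sorted descending: 47, 47, 44, 41, 39, 19, 19, 18, 18, 14, 12, 12.
47 MB → memory block 1 (remaining 17 MB)
47 MB → memory block 2 (remaining 17 MB)
44 MB → memory block 3 (remaining 20 MB)
41 MB → memory block 4 (remaining 23 MB)
39 MB → memory block 5 (remaining 25 MB)
19 MB → memory block 3 (remaining 1 MB)
19 MB → memory block 4 (remaining 4 MB)
18 MB → memory block 5 (remaining 7 MB)
18 MB → memory block 6 (remaining 46 MB)
14 MB → memory block 1 (remaining 3 MB)
12 MB → memory block 2 (remaining 5 MB)
12 MB → memory block 6 (remaining 34 MB)
Final memory blocks: [47,14] [47,12] [44,19] [41,19] [39,18] [18,12].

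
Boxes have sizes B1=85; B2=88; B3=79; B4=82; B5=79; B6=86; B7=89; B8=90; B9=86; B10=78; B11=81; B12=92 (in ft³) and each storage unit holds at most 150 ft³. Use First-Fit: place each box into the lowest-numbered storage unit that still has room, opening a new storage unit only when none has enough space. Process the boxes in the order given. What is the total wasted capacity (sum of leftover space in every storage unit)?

785

B1 (85 ft³) → storage unit 1 (remaining 65 ft³)
B2 (88 ft³) → storage unit 2 (remaining 62 ft³)
B3 (79 ft³) → storage unit 3 (remaining 71 ft³)
B4 (82 ft³) → storage unit 4 (remaining 68 ft³)
B5 (79 ft³) → storage unit 5 (remaining 71 ft³)
B6 (86 ft³) → storage unit 6 (remaining 64 ft³)
B7 (89 ft³) → storage unit 7 (remaining 61 ft³)
B8 (90 ft³) → storage unit 8 (remaining 60 ft³)
B9 (86 ft³) → storage unit 9 (remaining 64 ft³)
B10 (78 ft³) → storage unit 10 (remaining 72 ft³)
B11 (81 ft³) → storage unit 11 (remaining 69 ft³)
B12 (92 ft³) → storage unit 12 (remaining 58 ft³)
12 storage units × 150 ft³ = 1800 ft³; used 1015 ft³; unused 785 ft³.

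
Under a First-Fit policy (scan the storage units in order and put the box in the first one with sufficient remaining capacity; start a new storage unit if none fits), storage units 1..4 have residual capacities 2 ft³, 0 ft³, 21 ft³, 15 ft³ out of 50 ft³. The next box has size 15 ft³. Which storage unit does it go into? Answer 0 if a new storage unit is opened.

Storage units with room: storage unit 3 (21 ft³), storage unit 4 (15 ft³).
The first with room is storage unit 3.

3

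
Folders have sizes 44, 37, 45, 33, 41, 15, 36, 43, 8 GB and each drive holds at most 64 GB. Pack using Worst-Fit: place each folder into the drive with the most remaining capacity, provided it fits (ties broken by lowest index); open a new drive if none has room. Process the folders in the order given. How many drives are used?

drive 1: place 44 GB, 20 GB left
drive 2: place 37 GB, 27 GB left
drive 3: place 45 GB, 19 GB left
drive 4: place 33 GB, 31 GB left
drive 5: place 41 GB, 23 GB left
drive 4: place 15 GB, 16 GB left
drive 6: place 36 GB, 28 GB left
drive 7: place 43 GB, 21 GB left
drive 6: place 8 GB, 20 GB left
Final drives: [44] [37] [45] [33,15] [41] [36,8] [43].

7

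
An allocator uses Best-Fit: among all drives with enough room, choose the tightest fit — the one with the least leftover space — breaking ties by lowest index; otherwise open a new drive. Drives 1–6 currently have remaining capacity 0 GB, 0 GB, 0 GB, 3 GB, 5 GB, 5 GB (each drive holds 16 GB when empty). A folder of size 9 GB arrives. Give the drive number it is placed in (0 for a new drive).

0

No drive has ≥ 9 GB free, so a new drive is opened.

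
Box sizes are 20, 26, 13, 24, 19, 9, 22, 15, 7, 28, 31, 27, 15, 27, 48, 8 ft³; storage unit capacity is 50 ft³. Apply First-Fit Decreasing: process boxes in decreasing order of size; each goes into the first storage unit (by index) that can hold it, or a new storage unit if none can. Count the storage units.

Sorted descending: 48, 31, 28, 27, 27, 26, 24, 22, 20, 19, 15, 15, 13, 9, 8, 7.
Put 48 ft³ in storage unit 1; 2 ft³ remain.
Put 31 ft³ in storage unit 2; 19 ft³ remain.
Put 28 ft³ in storage unit 3; 22 ft³ remain.
Put 27 ft³ in storage unit 4; 23 ft³ remain.
Put 27 ft³ in storage unit 5; 23 ft³ remain.
Put 26 ft³ in storage unit 6; 24 ft³ remain.
Put 24 ft³ in storage unit 6; 0 ft³ remain.
Put 22 ft³ in storage unit 3; 0 ft³ remain.
Put 20 ft³ in storage unit 4; 3 ft³ remain.
Put 19 ft³ in storage unit 2; 0 ft³ remain.
Put 15 ft³ in storage unit 5; 8 ft³ remain.
Put 15 ft³ in storage unit 7; 35 ft³ remain.
Put 13 ft³ in storage unit 7; 22 ft³ remain.
Put 9 ft³ in storage unit 7; 13 ft³ remain.
Put 8 ft³ in storage unit 5; 0 ft³ remain.
Put 7 ft³ in storage unit 7; 6 ft³ remain.
Final storage units: [48] [31,19] [28,22] [27,20] [27,15,8] [26,24] [15,13,9,7].

7 storage units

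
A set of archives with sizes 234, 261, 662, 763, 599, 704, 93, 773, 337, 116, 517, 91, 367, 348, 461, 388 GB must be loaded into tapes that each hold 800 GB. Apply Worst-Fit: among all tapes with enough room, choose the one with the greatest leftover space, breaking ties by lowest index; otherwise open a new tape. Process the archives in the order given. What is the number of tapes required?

11 tapes

234 GB → tape 1 (remaining 566 GB)
261 GB → tape 1 (remaining 305 GB)
662 GB → tape 2 (remaining 138 GB)
763 GB → tape 3 (remaining 37 GB)
599 GB → tape 4 (remaining 201 GB)
704 GB → tape 5 (remaining 96 GB)
93 GB → tape 1 (remaining 212 GB)
773 GB → tape 6 (remaining 27 GB)
337 GB → tape 7 (remaining 463 GB)
116 GB → tape 7 (remaining 347 GB)
517 GB → tape 8 (remaining 283 GB)
91 GB → tape 7 (remaining 256 GB)
367 GB → tape 9 (remaining 433 GB)
348 GB → tape 9 (remaining 85 GB)
461 GB → tape 10 (remaining 339 GB)
388 GB → tape 11 (remaining 412 GB)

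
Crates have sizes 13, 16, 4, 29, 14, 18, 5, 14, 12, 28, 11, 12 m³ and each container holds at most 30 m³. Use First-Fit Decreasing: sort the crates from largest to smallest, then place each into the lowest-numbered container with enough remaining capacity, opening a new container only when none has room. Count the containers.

7 containers

Sorted descending: 29, 28, 18, 16, 14, 14, 13, 12, 12, 11, 5, 4.
container 1: place 29 m³, 1 m³ left
container 2: place 28 m³, 2 m³ left
container 3: place 18 m³, 12 m³ left
container 4: place 16 m³, 14 m³ left
container 4: place 14 m³, 0 m³ left
container 5: place 14 m³, 16 m³ left
container 5: place 13 m³, 3 m³ left
container 3: place 12 m³, 0 m³ left
container 6: place 12 m³, 18 m³ left
container 6: place 11 m³, 7 m³ left
container 6: place 5 m³, 2 m³ left
container 7: place 4 m³, 26 m³ left
Final containers: [29] [28] [18,12] [16,14] [14,13] [12,11,5] [4].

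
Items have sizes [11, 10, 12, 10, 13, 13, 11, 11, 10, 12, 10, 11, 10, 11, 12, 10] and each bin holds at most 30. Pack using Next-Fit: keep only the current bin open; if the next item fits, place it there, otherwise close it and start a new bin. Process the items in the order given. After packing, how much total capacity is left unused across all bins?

11 → bin 1 (remaining 19)
10 → bin 1 (remaining 9)
12 → bin 2 (remaining 18)
10 → bin 2 (remaining 8)
13 → bin 3 (remaining 17)
13 → bin 3 (remaining 4)
11 → bin 4 (remaining 19)
11 → bin 4 (remaining 8)
10 → bin 5 (remaining 20)
12 → bin 5 (remaining 8)
10 → bin 6 (remaining 20)
11 → bin 6 (remaining 9)
10 → bin 7 (remaining 20)
11 → bin 7 (remaining 9)
12 → bin 8 (remaining 18)
10 → bin 8 (remaining 8)
8 bins × 30 = 240; used 177; unused 63.

63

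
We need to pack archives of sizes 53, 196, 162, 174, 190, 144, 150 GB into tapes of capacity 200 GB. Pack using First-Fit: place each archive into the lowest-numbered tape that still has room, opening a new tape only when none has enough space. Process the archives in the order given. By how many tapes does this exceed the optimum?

First-Fit: [53,144] [196] [162] [174] [190] [150] → 6 tapes.
Total size 1069 GB; any packing needs at least ⌈1069/200⌉ = 6 tapes.
So 6 is already optimal.

0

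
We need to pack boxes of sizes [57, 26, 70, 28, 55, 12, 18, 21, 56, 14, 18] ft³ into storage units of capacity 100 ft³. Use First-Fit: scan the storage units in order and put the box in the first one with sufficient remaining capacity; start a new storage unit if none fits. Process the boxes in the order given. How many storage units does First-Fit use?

57 ft³ → storage unit 1 (remaining 43 ft³)
26 ft³ → storage unit 1 (remaining 17 ft³)
70 ft³ → storage unit 2 (remaining 30 ft³)
28 ft³ → storage unit 2 (remaining 2 ft³)
55 ft³ → storage unit 3 (remaining 45 ft³)
12 ft³ → storage unit 1 (remaining 5 ft³)
18 ft³ → storage unit 3 (remaining 27 ft³)
21 ft³ → storage unit 3 (remaining 6 ft³)
56 ft³ → storage unit 4 (remaining 44 ft³)
14 ft³ → storage unit 4 (remaining 30 ft³)
18 ft³ → storage unit 4 (remaining 12 ft³)

4 storage units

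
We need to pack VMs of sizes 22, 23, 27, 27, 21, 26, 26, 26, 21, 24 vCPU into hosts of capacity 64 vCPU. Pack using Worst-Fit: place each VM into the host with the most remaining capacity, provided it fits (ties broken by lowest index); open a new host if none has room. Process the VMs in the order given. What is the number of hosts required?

host 1: place 22 vCPU, 42 vCPU left
host 1: place 23 vCPU, 19 vCPU left
host 2: place 27 vCPU, 37 vCPU left
host 2: place 27 vCPU, 10 vCPU left
host 3: place 21 vCPU, 43 vCPU left
host 3: place 26 vCPU, 17 vCPU left
host 4: place 26 vCPU, 38 vCPU left
host 4: place 26 vCPU, 12 vCPU left
host 5: place 21 vCPU, 43 vCPU left
host 5: place 24 vCPU, 19 vCPU left

5 hosts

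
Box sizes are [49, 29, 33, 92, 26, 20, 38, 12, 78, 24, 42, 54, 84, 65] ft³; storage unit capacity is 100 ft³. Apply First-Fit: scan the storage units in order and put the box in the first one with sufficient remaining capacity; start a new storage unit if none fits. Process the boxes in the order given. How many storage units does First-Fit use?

8 storage units

storage unit 1: place 49 ft³, 51 ft³ left
storage unit 1: place 29 ft³, 22 ft³ left
storage unit 2: place 33 ft³, 67 ft³ left
storage unit 3: place 92 ft³, 8 ft³ left
storage unit 2: place 26 ft³, 41 ft³ left
storage unit 1: place 20 ft³, 2 ft³ left
storage unit 2: place 38 ft³, 3 ft³ left
storage unit 4: place 12 ft³, 88 ft³ left
storage unit 4: place 78 ft³, 10 ft³ left
storage unit 5: place 24 ft³, 76 ft³ left
storage unit 5: place 42 ft³, 34 ft³ left
storage unit 6: place 54 ft³, 46 ft³ left
storage unit 7: place 84 ft³, 16 ft³ left
storage unit 8: place 65 ft³, 35 ft³ left
Final storage units: [49,29,20] [33,26,38] [92] [12,78] [24,42] [54] [84] [65].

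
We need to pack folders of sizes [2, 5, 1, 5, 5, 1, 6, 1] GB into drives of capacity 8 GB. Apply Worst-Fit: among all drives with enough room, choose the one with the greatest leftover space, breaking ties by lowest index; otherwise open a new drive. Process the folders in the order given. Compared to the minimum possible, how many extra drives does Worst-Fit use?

0

Worst-Fit: [2,5,1] [5,1] [5,1] [6] → 4 drives.
Total size 26 GB; any packing needs at least ⌈26/8⌉ = 4 drives.
So 4 is already optimal.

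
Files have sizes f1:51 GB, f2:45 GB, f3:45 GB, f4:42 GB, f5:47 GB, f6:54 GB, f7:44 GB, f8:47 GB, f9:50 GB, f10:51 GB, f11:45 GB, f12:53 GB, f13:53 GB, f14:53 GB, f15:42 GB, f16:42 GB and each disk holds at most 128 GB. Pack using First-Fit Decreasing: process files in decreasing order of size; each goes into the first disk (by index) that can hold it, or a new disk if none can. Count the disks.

Sorted descending: 54, 53, 53, 53, 51, 51, 50, 47, 47, 45, 45, 45, 44, 42, 42, 42.
Put 54 GB in disk 1; 74 GB remain.
Put 53 GB in disk 1; 21 GB remain.
Put 53 GB in disk 2; 75 GB remain.
Put 53 GB in disk 2; 22 GB remain.
Put 51 GB in disk 3; 77 GB remain.
Put 51 GB in disk 3; 26 GB remain.
Put 50 GB in disk 4; 78 GB remain.
Put 47 GB in disk 4; 31 GB remain.
Put 47 GB in disk 5; 81 GB remain.
Put 45 GB in disk 5; 36 GB remain.
Put 45 GB in disk 6; 83 GB remain.
Put 45 GB in disk 6; 38 GB remain.
Put 44 GB in disk 7; 84 GB remain.
Put 42 GB in disk 7; 42 GB remain.
Put 42 GB in disk 7; 0 GB remain.
Put 42 GB in disk 8; 86 GB remain.
Final disks: [54,53] [53,53] [51,51] [50,47] [47,45] [45,45] [44,42,42] [42].

8 disks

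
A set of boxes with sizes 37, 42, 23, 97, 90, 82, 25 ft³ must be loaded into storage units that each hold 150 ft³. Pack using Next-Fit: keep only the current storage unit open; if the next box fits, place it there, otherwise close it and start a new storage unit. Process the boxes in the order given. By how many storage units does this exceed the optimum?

1

Next-Fit: [37,42,23] [97] [90] [82,25] → 4 storage units.
Total size 396 ft³; any packing needs at least ⌈396/150⌉ = 3 storage units.
An optimal packing achieves that bound: [97,42] [90,37,23] [82,25] → 3 storage units.
Excess: 4 − 3 = 1.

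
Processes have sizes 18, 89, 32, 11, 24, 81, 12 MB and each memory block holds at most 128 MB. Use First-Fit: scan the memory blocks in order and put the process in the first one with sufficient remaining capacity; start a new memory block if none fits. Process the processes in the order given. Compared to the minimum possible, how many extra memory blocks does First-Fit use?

First-Fit: [18,89,11] [32,24,12] [81] → 3 memory blocks.
Total size 267 MB; any packing needs at least ⌈267/128⌉ = 3 memory blocks.
So 3 is already optimal.

0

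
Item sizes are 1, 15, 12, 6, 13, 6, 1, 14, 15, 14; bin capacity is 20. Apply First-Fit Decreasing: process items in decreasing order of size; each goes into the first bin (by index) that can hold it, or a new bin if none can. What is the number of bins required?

6

Sorted descending: 15, 15, 14, 14, 13, 12, 6, 6, 1, 1.
Put 15 in bin 1; 5 remain.
Put 15 in bin 2; 5 remain.
Put 14 in bin 3; 6 remain.
Put 14 in bin 4; 6 remain.
Put 13 in bin 5; 7 remain.
Put 12 in bin 6; 8 remain.
Put 6 in bin 3; 0 remain.
Put 6 in bin 4; 0 remain.
Put 1 in bin 1; 4 remain.
Put 1 in bin 1; 3 remain.
Final bins: [15,1,1] [15] [14,6] [14,6] [13] [12].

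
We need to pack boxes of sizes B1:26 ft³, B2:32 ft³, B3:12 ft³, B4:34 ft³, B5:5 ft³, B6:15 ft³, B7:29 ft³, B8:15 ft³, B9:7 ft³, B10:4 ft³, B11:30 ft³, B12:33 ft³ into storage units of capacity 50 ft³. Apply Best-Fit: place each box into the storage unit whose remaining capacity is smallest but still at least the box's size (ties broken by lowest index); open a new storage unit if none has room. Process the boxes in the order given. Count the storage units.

Put B1 (26 ft³) in storage unit 1; 24 ft³ remain.
Put B2 (32 ft³) in storage unit 2; 18 ft³ remain.
Put B3 (12 ft³) in storage unit 2; 6 ft³ remain.
Put B4 (34 ft³) in storage unit 3; 16 ft³ remain.
Put B5 (5 ft³) in storage unit 2; 1 ft³ remain.
Put B6 (15 ft³) in storage unit 3; 1 ft³ remain.
Put B7 (29 ft³) in storage unit 4; 21 ft³ remain.
Put B8 (15 ft³) in storage unit 4; 6 ft³ remain.
Put B9 (7 ft³) in storage unit 1; 17 ft³ remain.
Put B10 (4 ft³) in storage unit 4; 2 ft³ remain.
Put B11 (30 ft³) in storage unit 5; 20 ft³ remain.
Put B12 (33 ft³) in storage unit 6; 17 ft³ remain.

6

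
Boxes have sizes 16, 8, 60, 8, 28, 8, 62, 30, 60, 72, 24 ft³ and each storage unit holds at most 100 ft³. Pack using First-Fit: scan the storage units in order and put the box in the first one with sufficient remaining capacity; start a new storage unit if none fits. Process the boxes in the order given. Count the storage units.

4

storage unit 1: place 16 ft³, 84 ft³ left
storage unit 1: place 8 ft³, 76 ft³ left
storage unit 1: place 60 ft³, 16 ft³ left
storage unit 1: place 8 ft³, 8 ft³ left
storage unit 2: place 28 ft³, 72 ft³ left
storage unit 1: place 8 ft³, 0 ft³ left
storage unit 2: place 62 ft³, 10 ft³ left
storage unit 3: place 30 ft³, 70 ft³ left
storage unit 3: place 60 ft³, 10 ft³ left
storage unit 4: place 72 ft³, 28 ft³ left
storage unit 4: place 24 ft³, 4 ft³ left
Final storage units: [16,8,60,8,8] [28,62] [30,60] [72,24].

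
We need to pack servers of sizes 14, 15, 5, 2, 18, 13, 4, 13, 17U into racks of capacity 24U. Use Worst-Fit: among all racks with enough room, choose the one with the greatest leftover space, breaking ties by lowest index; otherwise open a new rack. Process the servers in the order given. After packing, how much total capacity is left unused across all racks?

Put 14U in rack 1; 10U remain.
Put 15U in rack 2; 9U remain.
Put 5U in rack 1; 5U remain.
Put 2U in rack 2; 7U remain.
Put 18U in rack 3; 6U remain.
Put 13U in rack 4; 11U remain.
Put 4U in rack 4; 7U remain.
Put 13U in rack 5; 11U remain.
Put 17U in rack 6; 7U remain.
6 racks × 24U = 144U; used 101U; unused 43U.

43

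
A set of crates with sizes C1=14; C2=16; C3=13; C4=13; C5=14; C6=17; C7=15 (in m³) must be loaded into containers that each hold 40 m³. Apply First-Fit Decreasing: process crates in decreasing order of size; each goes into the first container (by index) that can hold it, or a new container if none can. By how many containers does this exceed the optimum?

0

First-Fit Decreasing: [17,16] [15,14] [14,13,13] → 3 containers.
Total size 102 m³; any packing needs at least ⌈102/40⌉ = 3 containers.
So 3 is already optimal.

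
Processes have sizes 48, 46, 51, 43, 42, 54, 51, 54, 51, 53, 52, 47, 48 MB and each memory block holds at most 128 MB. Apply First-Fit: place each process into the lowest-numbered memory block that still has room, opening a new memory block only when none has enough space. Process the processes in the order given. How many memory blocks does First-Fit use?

memory block 1: place 48 MB, 80 MB left
memory block 1: place 46 MB, 34 MB left
memory block 2: place 51 MB, 77 MB left
memory block 2: place 43 MB, 34 MB left
memory block 3: place 42 MB, 86 MB left
memory block 3: place 54 MB, 32 MB left
memory block 4: place 51 MB, 77 MB left
memory block 4: place 54 MB, 23 MB left
memory block 5: place 51 MB, 77 MB left
memory block 5: place 53 MB, 24 MB left
memory block 6: place 52 MB, 76 MB left
memory block 6: place 47 MB, 29 MB left
memory block 7: place 48 MB, 80 MB left
Final memory blocks: [48,46] [51,43] [42,54] [51,54] [51,53] [52,47] [48].

7 memory blocks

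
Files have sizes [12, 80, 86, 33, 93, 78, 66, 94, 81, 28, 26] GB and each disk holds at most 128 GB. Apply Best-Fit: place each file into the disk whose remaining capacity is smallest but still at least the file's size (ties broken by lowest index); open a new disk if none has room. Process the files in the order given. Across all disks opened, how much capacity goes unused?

219

disk 1: place 12 GB, 116 GB left
disk 1: place 80 GB, 36 GB left
disk 2: place 86 GB, 42 GB left
disk 1: place 33 GB, 3 GB left
disk 3: place 93 GB, 35 GB left
disk 4: place 78 GB, 50 GB left
disk 5: place 66 GB, 62 GB left
disk 6: place 94 GB, 34 GB left
disk 7: place 81 GB, 47 GB left
disk 6: place 28 GB, 6 GB left
disk 3: place 26 GB, 9 GB left
7 disks × 128 GB = 896 GB; used 677 GB; unused 219 GB.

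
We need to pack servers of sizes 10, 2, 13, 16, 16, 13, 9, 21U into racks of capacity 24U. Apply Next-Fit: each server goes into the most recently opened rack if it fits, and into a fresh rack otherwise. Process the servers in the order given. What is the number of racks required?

6

Put 10U in rack 1; 14U remain.
Put 2U in rack 1; 12U remain.
Put 13U in rack 2; 11U remain.
Put 16U in rack 3; 8U remain.
Put 16U in rack 4; 8U remain.
Put 13U in rack 5; 11U remain.
Put 9U in rack 5; 2U remain.
Put 21U in rack 6; 3U remain.
Final racks: [10,2] [13] [16] [16] [13,9] [21].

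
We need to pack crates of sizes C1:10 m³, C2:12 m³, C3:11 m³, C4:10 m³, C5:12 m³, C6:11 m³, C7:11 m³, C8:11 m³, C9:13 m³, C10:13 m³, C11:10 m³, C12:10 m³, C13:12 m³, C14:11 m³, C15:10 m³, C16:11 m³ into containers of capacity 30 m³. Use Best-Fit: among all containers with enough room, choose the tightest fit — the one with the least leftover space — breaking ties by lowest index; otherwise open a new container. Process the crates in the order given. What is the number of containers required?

Put C1 (10 m³) in container 1; 20 m³ remain.
Put C2 (12 m³) in container 1; 8 m³ remain.
Put C3 (11 m³) in container 2; 19 m³ remain.
Put C4 (10 m³) in container 2; 9 m³ remain.
Put C5 (12 m³) in container 3; 18 m³ remain.
Put C6 (11 m³) in container 3; 7 m³ remain.
Put C7 (11 m³) in container 4; 19 m³ remain.
Put C8 (11 m³) in container 4; 8 m³ remain.
Put C9 (13 m³) in container 5; 17 m³ remain.
Put C10 (13 m³) in container 5; 4 m³ remain.
Put C11 (10 m³) in container 6; 20 m³ remain.
Put C12 (10 m³) in container 6; 10 m³ remain.
Put C13 (12 m³) in container 7; 18 m³ remain.
Put C14 (11 m³) in container 7; 7 m³ remain.
Put C15 (10 m³) in container 6; 0 m³ remain.
Put C16 (11 m³) in container 8; 19 m³ remain.
Final containers: [10,12] [11,10] [12,11] [11,11] [13,13] [10,10,10] [12,11] [11].

8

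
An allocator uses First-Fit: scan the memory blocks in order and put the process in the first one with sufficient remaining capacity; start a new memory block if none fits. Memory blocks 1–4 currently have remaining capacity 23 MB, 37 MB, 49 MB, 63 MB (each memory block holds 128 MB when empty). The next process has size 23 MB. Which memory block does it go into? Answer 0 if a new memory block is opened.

Memory blocks with room: memory block 1 (23 MB), memory block 2 (37 MB), memory block 3 (49 MB), memory block 4 (63 MB).
The first with room is memory block 1.

1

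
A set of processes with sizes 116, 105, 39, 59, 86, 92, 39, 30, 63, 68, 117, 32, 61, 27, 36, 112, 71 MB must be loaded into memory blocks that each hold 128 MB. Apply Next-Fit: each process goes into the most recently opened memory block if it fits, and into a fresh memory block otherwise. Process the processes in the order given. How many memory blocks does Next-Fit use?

13

Put 116 MB in memory block 1; 12 MB remain.
Put 105 MB in memory block 2; 23 MB remain.
Put 39 MB in memory block 3; 89 MB remain.
Put 59 MB in memory block 3; 30 MB remain.
Put 86 MB in memory block 4; 42 MB remain.
Put 92 MB in memory block 5; 36 MB remain.
Put 39 MB in memory block 6; 89 MB remain.
Put 30 MB in memory block 6; 59 MB remain.
Put 63 MB in memory block 7; 65 MB remain.
Put 68 MB in memory block 8; 60 MB remain.
Put 117 MB in memory block 9; 11 MB remain.
Put 32 MB in memory block 10; 96 MB remain.
Put 61 MB in memory block 10; 35 MB remain.
Put 27 MB in memory block 10; 8 MB remain.
Put 36 MB in memory block 11; 92 MB remain.
Put 112 MB in memory block 12; 16 MB remain.
Put 71 MB in memory block 13; 57 MB remain.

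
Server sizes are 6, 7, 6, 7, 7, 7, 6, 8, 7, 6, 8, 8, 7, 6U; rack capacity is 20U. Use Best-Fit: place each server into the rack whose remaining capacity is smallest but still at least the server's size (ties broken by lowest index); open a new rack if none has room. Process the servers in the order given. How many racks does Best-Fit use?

Put 6U in rack 1; 14U remain.
Put 7U in rack 1; 7U remain.
Put 6U in rack 1; 1U remain.
Put 7U in rack 2; 13U remain.
Put 7U in rack 2; 6U remain.
Put 7U in rack 3; 13U remain.
Put 6U in rack 2; 0U remain.
Put 8U in rack 3; 5U remain.
Put 7U in rack 4; 13U remain.
Put 6U in rack 4; 7U remain.
Put 8U in rack 5; 12U remain.
Put 8U in rack 5; 4U remain.
Put 7U in rack 4; 0U remain.
Put 6U in rack 6; 14U remain.

6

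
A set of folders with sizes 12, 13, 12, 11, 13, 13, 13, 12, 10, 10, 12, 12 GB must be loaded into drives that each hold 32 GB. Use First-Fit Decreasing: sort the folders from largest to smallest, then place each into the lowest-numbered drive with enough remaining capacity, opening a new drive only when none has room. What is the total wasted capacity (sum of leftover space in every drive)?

49

Sorted descending: 13, 13, 13, 13, 12, 12, 12, 12, 12, 11, 10, 10.
13 GB → drive 1 (remaining 19 GB)
13 GB → drive 1 (remaining 6 GB)
13 GB → drive 2 (remaining 19 GB)
13 GB → drive 2 (remaining 6 GB)
12 GB → drive 3 (remaining 20 GB)
12 GB → drive 3 (remaining 8 GB)
12 GB → drive 4 (remaining 20 GB)
12 GB → drive 4 (remaining 8 GB)
12 GB → drive 5 (remaining 20 GB)
11 GB → drive 5 (remaining 9 GB)
10 GB → drive 6 (remaining 22 GB)
10 GB → drive 6 (remaining 12 GB)
6 drives × 32 GB = 192 GB; used 143 GB; unused 49 GB.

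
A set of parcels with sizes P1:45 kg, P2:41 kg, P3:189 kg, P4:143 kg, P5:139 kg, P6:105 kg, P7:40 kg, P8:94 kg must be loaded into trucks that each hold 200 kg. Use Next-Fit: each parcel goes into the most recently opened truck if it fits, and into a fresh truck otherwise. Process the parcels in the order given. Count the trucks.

6 trucks

truck 1: place P1 (45 kg), 155 kg left
truck 1: place P2 (41 kg), 114 kg left
truck 2: place P3 (189 kg), 11 kg left
truck 3: place P4 (143 kg), 57 kg left
truck 4: place P5 (139 kg), 61 kg left
truck 5: place P6 (105 kg), 95 kg left
truck 5: place P7 (40 kg), 55 kg left
truck 6: place P8 (94 kg), 106 kg left
Final trucks: [45,41] [189] [143] [139] [105,40] [94].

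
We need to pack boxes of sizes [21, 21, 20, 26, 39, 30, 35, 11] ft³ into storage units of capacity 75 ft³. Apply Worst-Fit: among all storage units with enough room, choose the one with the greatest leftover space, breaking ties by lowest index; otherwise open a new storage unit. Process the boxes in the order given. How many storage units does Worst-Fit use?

3

storage unit 1: place 21 ft³, 54 ft³ left
storage unit 1: place 21 ft³, 33 ft³ left
storage unit 1: place 20 ft³, 13 ft³ left
storage unit 2: place 26 ft³, 49 ft³ left
storage unit 2: place 39 ft³, 10 ft³ left
storage unit 3: place 30 ft³, 45 ft³ left
storage unit 3: place 35 ft³, 10 ft³ left
storage unit 1: place 11 ft³, 2 ft³ left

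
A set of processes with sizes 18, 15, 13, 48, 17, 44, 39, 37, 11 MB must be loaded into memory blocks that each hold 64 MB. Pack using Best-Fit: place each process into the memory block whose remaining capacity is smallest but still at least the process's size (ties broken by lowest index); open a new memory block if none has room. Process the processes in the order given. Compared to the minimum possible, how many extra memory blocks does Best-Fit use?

Best-Fit: [18,15,13,17] [48,11] [44] [39] [37] → 5 memory blocks.
Total size 242 MB; any packing needs at least ⌈242/64⌉ = 4 memory blocks.
An optimal packing achieves that bound: [48,15] [44,18] [39,17] [37,13,11] → 4 memory blocks.
Excess: 5 − 4 = 1.

1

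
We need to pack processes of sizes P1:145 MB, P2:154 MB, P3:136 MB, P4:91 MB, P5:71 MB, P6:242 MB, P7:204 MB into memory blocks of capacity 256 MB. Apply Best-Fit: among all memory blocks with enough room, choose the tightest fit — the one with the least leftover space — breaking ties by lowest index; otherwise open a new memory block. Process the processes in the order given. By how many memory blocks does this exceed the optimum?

Best-Fit: [145,71] [154,91] [136] [242] [204] → 5 memory blocks.
Total size 1043 MB; any packing needs at least ⌈1043/256⌉ = 5 memory blocks.
So 5 is already optimal.

0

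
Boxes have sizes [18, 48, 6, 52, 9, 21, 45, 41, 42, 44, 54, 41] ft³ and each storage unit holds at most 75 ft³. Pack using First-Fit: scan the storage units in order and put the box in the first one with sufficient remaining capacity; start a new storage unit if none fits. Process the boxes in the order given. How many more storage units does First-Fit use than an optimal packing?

0

First-Fit: [18,48,6] [52,9] [21,45] [41] [42] [44] [54] [41] → 8 storage units.
8 boxes exceed 37.5 ft³ (half the capacity), and no two of those can share a storage unit, so at least 8 storage units are needed.
So 8 is already optimal.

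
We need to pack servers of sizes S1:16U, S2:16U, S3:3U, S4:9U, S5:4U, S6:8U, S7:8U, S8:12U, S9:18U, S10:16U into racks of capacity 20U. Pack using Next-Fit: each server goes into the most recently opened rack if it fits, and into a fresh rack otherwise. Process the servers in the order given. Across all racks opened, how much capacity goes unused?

Put S1 (16U) in rack 1; 4U remain.
Put S2 (16U) in rack 2; 4U remain.
Put S3 (3U) in rack 2; 1U remain.
Put S4 (9U) in rack 3; 11U remain.
Put S5 (4U) in rack 3; 7U remain.
Put S6 (8U) in rack 4; 12U remain.
Put S7 (8U) in rack 4; 4U remain.
Put S8 (12U) in rack 5; 8U remain.
Put S9 (18U) in rack 6; 2U remain.
Put S10 (16U) in rack 7; 4U remain.
7 racks × 20U = 140U; used 110U; unused 30U.

30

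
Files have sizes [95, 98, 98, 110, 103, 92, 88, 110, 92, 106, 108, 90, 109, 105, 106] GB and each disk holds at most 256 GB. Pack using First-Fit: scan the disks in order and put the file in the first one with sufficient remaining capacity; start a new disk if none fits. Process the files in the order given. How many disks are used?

8

95 GB → disk 1 (remaining 161 GB)
98 GB → disk 1 (remaining 63 GB)
98 GB → disk 2 (remaining 158 GB)
110 GB → disk 2 (remaining 48 GB)
103 GB → disk 3 (remaining 153 GB)
92 GB → disk 3 (remaining 61 GB)
88 GB → disk 4 (remaining 168 GB)
110 GB → disk 4 (remaining 58 GB)
92 GB → disk 5 (remaining 164 GB)
106 GB → disk 5 (remaining 58 GB)
108 GB → disk 6 (remaining 148 GB)
90 GB → disk 6 (remaining 58 GB)
109 GB → disk 7 (remaining 147 GB)
105 GB → disk 7 (remaining 42 GB)
106 GB → disk 8 (remaining 150 GB)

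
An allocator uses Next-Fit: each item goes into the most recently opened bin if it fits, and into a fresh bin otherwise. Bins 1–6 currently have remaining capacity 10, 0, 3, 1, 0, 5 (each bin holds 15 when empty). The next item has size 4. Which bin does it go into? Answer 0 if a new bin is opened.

6

Next-Fit only looks at bin 6, which has 5 free.
4 fits there.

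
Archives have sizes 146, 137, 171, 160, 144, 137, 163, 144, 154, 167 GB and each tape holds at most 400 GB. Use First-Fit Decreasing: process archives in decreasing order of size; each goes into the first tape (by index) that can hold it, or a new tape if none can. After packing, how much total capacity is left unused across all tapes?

477

Sorted descending: 171, 167, 163, 160, 154, 146, 144, 144, 137, 137.
171 GB → tape 1 (remaining 229 GB)
167 GB → tape 1 (remaining 62 GB)
163 GB → tape 2 (remaining 237 GB)
160 GB → tape 2 (remaining 77 GB)
154 GB → tape 3 (remaining 246 GB)
146 GB → tape 3 (remaining 100 GB)
144 GB → tape 4 (remaining 256 GB)
144 GB → tape 4 (remaining 112 GB)
137 GB → tape 5 (remaining 263 GB)
137 GB → tape 5 (remaining 126 GB)
5 tapes × 400 GB = 2000 GB; used 1523 GB; unused 477 GB.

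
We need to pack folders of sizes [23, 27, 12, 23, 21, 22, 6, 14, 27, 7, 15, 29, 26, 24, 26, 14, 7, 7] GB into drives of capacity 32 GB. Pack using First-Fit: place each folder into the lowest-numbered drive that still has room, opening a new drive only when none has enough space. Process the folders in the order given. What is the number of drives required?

drive 1: place 23 GB, 9 GB left
drive 2: place 27 GB, 5 GB left
drive 3: place 12 GB, 20 GB left
drive 4: place 23 GB, 9 GB left
drive 5: place 21 GB, 11 GB left
drive 6: place 22 GB, 10 GB left
drive 1: place 6 GB, 3 GB left
drive 3: place 14 GB, 6 GB left
drive 7: place 27 GB, 5 GB left
drive 4: place 7 GB, 2 GB left
drive 8: place 15 GB, 17 GB left
drive 9: place 29 GB, 3 GB left
drive 10: place 26 GB, 6 GB left
drive 11: place 24 GB, 8 GB left
drive 12: place 26 GB, 6 GB left
drive 8: place 14 GB, 3 GB left
drive 5: place 7 GB, 4 GB left
drive 6: place 7 GB, 3 GB left

12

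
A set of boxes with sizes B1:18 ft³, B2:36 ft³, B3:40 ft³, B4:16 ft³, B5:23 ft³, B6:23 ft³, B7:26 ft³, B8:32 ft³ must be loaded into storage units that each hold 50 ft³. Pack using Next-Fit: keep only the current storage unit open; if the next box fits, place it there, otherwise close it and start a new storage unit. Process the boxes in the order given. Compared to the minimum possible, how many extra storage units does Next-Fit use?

Next-Fit: [18] [36] [40] [16,23] [23,26] [32] → 6 storage units.
Total size 214 ft³; any packing needs at least ⌈214/50⌉ = 5 storage units.
An optimal packing achieves that bound: [40] [36] [32,18] [26,23] [23,16] → 5 storage units.
Excess: 6 − 5 = 1.

1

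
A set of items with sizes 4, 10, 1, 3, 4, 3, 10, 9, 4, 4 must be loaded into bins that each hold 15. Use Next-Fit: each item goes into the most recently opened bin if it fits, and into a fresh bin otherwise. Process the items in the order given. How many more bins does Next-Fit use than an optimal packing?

Next-Fit: [4,10,1] [3,4,3] [10] [9,4] [4] → 5 bins.
Total size 52; any packing needs at least ⌈52/15⌉ = 4 bins.
An optimal packing achieves that bound: [10,4,1] [10,4] [9,4] [4,3,3] → 4 bins.
Excess: 5 − 4 = 1.

1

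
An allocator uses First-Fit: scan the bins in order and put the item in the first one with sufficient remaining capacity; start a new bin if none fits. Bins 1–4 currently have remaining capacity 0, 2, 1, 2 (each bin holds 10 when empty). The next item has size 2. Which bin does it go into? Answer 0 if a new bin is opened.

Bins with room: bin 2 (2), bin 4 (2).
The first with room is bin 2.

2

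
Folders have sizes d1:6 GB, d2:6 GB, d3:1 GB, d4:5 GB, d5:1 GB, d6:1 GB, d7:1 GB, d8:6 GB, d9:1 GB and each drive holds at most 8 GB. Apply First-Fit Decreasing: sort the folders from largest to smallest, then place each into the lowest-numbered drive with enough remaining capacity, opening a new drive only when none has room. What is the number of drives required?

4

Sorted descending: 6, 6, 6, 5, 1, 1, 1, 1, 1.
drive 1: place 6 GB, 2 GB left
drive 2: place 6 GB, 2 GB left
drive 3: place 6 GB, 2 GB left
drive 4: place 5 GB, 3 GB left
drive 1: place 1 GB, 1 GB left
drive 1: place 1 GB, 0 GB left
drive 2: place 1 GB, 1 GB left
drive 2: place 1 GB, 0 GB left
drive 3: place 1 GB, 1 GB left
Final drives: [6,1,1] [6,1,1] [6,1] [5].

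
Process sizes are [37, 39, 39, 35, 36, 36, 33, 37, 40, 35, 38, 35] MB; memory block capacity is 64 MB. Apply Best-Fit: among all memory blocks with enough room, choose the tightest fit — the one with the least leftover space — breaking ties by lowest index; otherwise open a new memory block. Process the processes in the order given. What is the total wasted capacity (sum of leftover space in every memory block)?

Put 37 MB in memory block 1; 27 MB remain.
Put 39 MB in memory block 2; 25 MB remain.
Put 39 MB in memory block 3; 25 MB remain.
Put 35 MB in memory block 4; 29 MB remain.
Put 36 MB in memory block 5; 28 MB remain.
Put 36 MB in memory block 6; 28 MB remain.
Put 33 MB in memory block 7; 31 MB remain.
Put 37 MB in memory block 8; 27 MB remain.
Put 40 MB in memory block 9; 24 MB remain.
Put 35 MB in memory block 10; 29 MB remain.
Put 38 MB in memory block 11; 26 MB remain.
Put 35 MB in memory block 12; 29 MB remain.
12 memory blocks × 64 MB = 768 MB; used 440 MB; unused 328 MB.

328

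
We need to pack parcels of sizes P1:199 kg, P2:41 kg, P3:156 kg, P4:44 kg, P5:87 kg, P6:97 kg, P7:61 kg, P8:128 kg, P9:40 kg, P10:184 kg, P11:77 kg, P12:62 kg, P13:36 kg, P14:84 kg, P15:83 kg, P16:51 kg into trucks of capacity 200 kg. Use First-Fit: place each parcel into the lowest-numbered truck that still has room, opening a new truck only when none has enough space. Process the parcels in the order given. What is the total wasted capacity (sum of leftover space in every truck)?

170

P1 (199 kg) → truck 1 (remaining 1 kg)
P2 (41 kg) → truck 2 (remaining 159 kg)
P3 (156 kg) → truck 2 (remaining 3 kg)
P4 (44 kg) → truck 3 (remaining 156 kg)
P5 (87 kg) → truck 3 (remaining 69 kg)
P6 (97 kg) → truck 4 (remaining 103 kg)
P7 (61 kg) → truck 3 (remaining 8 kg)
P8 (128 kg) → truck 5 (remaining 72 kg)
P9 (40 kg) → truck 4 (remaining 63 kg)
P10 (184 kg) → truck 6 (remaining 16 kg)
P11 (77 kg) → truck 7 (remaining 123 kg)
P12 (62 kg) → truck 4 (remaining 1 kg)
P13 (36 kg) → truck 5 (remaining 36 kg)
P14 (84 kg) → truck 7 (remaining 39 kg)
P15 (83 kg) → truck 8 (remaining 117 kg)
P16 (51 kg) → truck 8 (remaining 66 kg)
8 trucks × 200 kg = 1600 kg; used 1430 kg; unused 170 kg.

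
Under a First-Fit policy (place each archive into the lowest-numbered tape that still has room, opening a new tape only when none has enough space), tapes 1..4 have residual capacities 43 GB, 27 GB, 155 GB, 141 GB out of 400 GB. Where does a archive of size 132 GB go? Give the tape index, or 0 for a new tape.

3

Tapes with room: tape 3 (155 GB), tape 4 (141 GB).
The first with room is tape 3.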